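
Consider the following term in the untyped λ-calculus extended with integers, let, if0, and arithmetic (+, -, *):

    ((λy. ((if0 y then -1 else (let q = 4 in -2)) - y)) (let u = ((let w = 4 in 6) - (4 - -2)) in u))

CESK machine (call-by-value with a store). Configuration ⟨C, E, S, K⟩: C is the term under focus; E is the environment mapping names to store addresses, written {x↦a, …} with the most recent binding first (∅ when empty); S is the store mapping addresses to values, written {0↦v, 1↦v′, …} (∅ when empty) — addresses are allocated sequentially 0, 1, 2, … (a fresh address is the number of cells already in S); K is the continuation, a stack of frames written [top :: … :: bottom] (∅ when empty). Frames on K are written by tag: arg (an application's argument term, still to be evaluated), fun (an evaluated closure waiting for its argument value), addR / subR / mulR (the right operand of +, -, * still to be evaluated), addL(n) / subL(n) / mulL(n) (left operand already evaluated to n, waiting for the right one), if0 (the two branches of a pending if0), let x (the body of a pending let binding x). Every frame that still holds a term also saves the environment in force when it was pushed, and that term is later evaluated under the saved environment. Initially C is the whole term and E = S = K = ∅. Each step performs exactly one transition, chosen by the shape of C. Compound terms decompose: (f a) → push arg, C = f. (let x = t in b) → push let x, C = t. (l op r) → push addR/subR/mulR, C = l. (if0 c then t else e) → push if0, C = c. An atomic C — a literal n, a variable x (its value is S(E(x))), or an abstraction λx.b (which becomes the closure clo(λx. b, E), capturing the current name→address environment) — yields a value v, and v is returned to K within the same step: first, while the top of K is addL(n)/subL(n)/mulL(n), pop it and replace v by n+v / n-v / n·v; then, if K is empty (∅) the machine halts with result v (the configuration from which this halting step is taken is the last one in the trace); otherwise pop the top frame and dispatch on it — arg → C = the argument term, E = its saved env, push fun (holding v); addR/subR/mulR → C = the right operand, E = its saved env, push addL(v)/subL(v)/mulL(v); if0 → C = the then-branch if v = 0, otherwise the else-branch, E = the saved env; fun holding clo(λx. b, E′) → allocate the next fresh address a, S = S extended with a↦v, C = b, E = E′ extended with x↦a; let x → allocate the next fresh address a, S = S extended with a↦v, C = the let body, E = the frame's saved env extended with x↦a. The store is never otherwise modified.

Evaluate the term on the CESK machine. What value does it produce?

step 0: [C=((λy. ((if0 y then -1 else (let q = 4 in -2)) - y)) (let u = ((let w = 4 in 6) - (4 - -2)) in u)) | E=∅ | S=∅ | K=∅]
step 1: [C=(λy. ((if0 y then -1 else (let q = 4 in -2)) - y)) | E=∅ | S=∅ | K=[arg]]
step 2: [C=(let u = ((let w = 4 in 6) - (4 - -2)) in u) | E=∅ | S=∅ | K=[fun]]
step 3: [C=((let w = 4 in 6) - (4 - -2)) | E=∅ | S=∅ | K=[let u :: fun]]
step 4: [C=(let w = 4 in 6) | E=∅ | S=∅ | K=[subR :: let u :: fun]]
step 5: [C=4 | E=∅ | S=∅ | K=[let w :: subR :: let u :: fun]]
step 6: [C=6 | E={w↦0} | S={0↦4} | K=[subR :: let u :: fun]]
step 7: [C=(4 - -2) | E=∅ | S={0↦4} | K=[subL(6) :: let u :: fun]]
step 8: [C=4 | E=∅ | S={0↦4} | K=[subR :: subL(6) :: let u :: fun]]
step 9: [C=-2 | E=∅ | S={0↦4} | K=[subL(4) :: subL(6) :: let u :: fun]]
step 10: [C=u | E={u↦1} | S={0↦4, 1↦0} | K=[fun]]
step 11: [C=((if0 y then -1 else (let q = 4 in -2)) - y) | E={y↦2} | S={0↦4, 1↦0, 2↦0} | K=∅]
step 12: [C=(if0 y then -1 else (let q = 4 in -2)) | E={y↦2} | S={0↦4, 1↦0, 2↦0} | K=[subR]]
step 13: [C=y | E={y↦2} | S={0↦4, 1↦0, 2↦0} | K=[if0 :: subR]]
step 14: [C=-1 | E={y↦2} | S={0↦4, 1↦0, 2↦0} | K=[subR]]
step 15: [C=y | E={y↦2} | S={0↦4, 1↦0, 2↦0} | K=[subL(-1)]]
→ final value -1

Answer: -1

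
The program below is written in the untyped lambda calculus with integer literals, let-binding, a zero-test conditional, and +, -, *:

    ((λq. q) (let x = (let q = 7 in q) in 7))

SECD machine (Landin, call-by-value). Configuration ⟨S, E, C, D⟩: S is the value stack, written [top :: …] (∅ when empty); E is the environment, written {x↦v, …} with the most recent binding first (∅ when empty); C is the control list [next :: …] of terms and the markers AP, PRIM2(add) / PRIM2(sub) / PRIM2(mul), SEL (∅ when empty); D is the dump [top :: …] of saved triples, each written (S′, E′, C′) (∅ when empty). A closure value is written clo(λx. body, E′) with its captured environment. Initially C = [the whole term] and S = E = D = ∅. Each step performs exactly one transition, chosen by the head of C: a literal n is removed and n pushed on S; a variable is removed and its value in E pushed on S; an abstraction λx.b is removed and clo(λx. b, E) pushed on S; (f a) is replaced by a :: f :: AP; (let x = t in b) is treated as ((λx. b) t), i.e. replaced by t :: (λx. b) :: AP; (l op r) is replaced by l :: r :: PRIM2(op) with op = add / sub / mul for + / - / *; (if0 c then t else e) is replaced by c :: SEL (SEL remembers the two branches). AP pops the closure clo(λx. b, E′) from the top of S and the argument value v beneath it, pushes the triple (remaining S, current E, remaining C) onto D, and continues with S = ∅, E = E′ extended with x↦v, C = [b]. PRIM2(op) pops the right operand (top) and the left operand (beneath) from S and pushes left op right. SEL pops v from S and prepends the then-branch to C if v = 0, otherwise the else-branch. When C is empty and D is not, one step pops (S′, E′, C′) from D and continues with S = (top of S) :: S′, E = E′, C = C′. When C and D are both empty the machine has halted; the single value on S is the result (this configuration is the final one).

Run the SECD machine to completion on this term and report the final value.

0. ⟨S=∅; E=∅; C=[((λq. q) (let x = (let q = 7 in q) in 7))]; D=∅⟩
1. ⟨S=∅; E=∅; C=[(let x = (let q = 7 in q) in 7) :: (λq. q) :: AP]; D=∅⟩
2. ⟨S=∅; E=∅; C=[(let q = 7 in q) :: (λx. 7) :: AP :: (λq. q) :: AP]; D=∅⟩
3. ⟨S=∅; E=∅; C=[7 :: (λq. q) :: AP :: (λx. 7) :: AP :: (λq. q) :: AP]; D=∅⟩
4. ⟨S=[7]; E=∅; C=[(λq. q) :: AP :: (λx. 7) :: AP :: (λq. q) :: AP]; D=∅⟩
5. ⟨S=[clo(λq. q, ∅) :: 7]; E=∅; C=[AP :: (λx. 7) :: AP :: (λq. q) :: AP]; D=∅⟩
6. ⟨S=∅; E={q↦7}; C=[q]; D=[(∅, ∅, [(λx. 7) :: AP :: (λq. q) :: AP])]⟩
7. ⟨S=[7]; E={q↦7}; C=∅; D=[(∅, ∅, [(λx. 7) :: AP :: (λq. q) :: AP])]⟩
8. ⟨S=[7]; E=∅; C=[(λx. 7) :: AP :: (λq. q) :: AP]; D=∅⟩
9. ⟨S=[clo(λx. 7, ∅) :: 7]; E=∅; C=[AP :: (λq. q) :: AP]; D=∅⟩
10. ⟨S=∅; E={x↦7}; C=[7]; D=[(∅, ∅, [(λq. q) :: AP])]⟩
11. ⟨S=[7]; E={x↦7}; C=∅; D=[(∅, ∅, [(λq. q) :: AP])]⟩
12. ⟨S=[7]; E=∅; C=[(λq. q) :: AP]; D=∅⟩
13. ⟨S=[clo(λq. q, ∅) :: 7]; E=∅; C=[AP]; D=∅⟩
14. ⟨S=∅; E={q↦7}; C=[q]; D=[(∅, ∅, ∅)]⟩
15. ⟨S=[7]; E={q↦7}; C=∅; D=[(∅, ∅, ∅)]⟩
16. ⟨S=[7]; E=∅; C=∅; D=∅⟩
→ final value 7

Answer: 7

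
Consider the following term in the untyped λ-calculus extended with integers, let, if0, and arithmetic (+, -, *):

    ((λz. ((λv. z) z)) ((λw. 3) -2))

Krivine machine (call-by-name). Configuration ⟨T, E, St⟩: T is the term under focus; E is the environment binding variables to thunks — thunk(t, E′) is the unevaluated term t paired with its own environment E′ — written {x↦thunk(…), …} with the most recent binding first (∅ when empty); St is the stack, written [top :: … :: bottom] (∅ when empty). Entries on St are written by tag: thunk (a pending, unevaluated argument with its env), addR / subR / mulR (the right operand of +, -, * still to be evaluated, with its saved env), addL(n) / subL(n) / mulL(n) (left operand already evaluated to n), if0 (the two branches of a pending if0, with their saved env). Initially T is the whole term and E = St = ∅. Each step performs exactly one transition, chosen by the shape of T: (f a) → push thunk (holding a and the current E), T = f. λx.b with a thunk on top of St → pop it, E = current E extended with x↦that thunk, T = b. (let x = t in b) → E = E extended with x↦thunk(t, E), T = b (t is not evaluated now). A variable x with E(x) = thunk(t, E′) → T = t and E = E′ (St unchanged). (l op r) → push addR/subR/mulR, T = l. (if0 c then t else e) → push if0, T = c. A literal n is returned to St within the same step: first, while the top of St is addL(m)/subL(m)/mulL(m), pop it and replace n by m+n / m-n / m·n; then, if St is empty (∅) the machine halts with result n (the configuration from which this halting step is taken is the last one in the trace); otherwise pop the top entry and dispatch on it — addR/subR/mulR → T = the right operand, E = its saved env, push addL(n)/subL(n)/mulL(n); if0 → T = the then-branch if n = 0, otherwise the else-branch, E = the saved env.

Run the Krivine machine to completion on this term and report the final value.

Answer: 3

Execution trace:
t=0: [T=((λz. ((λv. z) z)) ((λw. 3) -2)) | E=∅ | St=∅]
t=1: [T=(λz. ((λv. z) z)) | E=∅ | St=[thunk]]
t=2: [T=((λv. z) z) | E={z↦thunk(((λw. 3) -2), ∅)} | St=∅]
t=3: [T=(λv. z) | E={z↦thunk(((λw. 3) -2), ∅)} | St=[thunk]]
t=4: [T=z | E={v↦thunk(z, {z↦thunk(((λw. 3) -2), ∅)}), z↦thunk(((λw. 3) -2), ∅)} | St=∅]
t=5: [T=((λw. 3) -2) | E=∅ | St=∅]
t=6: [T=(λw. 3) | E=∅ | St=[thunk]]
t=7: [T=3 | E={w↦thunk(-2, ∅)} | St=∅]
→ final value 3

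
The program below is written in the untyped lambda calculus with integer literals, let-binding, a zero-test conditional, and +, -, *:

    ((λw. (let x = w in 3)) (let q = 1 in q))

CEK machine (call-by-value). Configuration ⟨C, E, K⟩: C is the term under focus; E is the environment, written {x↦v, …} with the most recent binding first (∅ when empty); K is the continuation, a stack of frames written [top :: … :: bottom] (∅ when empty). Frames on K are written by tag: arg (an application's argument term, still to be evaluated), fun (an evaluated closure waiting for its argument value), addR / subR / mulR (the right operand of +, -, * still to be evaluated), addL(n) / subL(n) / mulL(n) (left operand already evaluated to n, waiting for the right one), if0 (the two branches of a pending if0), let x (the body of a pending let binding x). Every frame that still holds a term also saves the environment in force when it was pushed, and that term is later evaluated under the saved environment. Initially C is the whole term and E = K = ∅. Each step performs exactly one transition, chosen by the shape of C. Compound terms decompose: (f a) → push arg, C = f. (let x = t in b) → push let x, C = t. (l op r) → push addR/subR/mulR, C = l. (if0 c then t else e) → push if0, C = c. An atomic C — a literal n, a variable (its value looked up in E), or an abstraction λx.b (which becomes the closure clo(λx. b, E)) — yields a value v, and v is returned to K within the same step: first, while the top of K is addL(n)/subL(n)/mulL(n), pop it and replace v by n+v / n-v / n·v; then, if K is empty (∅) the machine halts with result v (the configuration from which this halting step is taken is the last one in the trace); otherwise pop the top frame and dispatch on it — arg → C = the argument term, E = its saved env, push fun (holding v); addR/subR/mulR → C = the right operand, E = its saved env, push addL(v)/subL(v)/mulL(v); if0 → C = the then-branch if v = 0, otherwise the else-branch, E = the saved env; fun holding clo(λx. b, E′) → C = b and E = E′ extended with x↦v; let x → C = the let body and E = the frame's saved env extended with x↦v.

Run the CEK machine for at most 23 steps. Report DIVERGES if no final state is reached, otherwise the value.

step 0: <C=((λw. (let x = w in 3)) (let q = 1 in q)), E=∅, K=∅>
step 1: <C=(λw. (let x = w in 3)), E=∅, K=[arg]>
step 2: <C=(let q = 1 in q), E=∅, K=[fun]>
step 3: <C=1, E=∅, K=[let q :: fun]>
step 4: <C=q, E={q↦1}, K=[fun]>
step 5: <C=(let x = w in 3), E={w↦1}, K=∅>
step 6: <C=w, E={w↦1}, K=[let x]>
step 7: <C=3, E={x↦1, w↦1}, K=∅>
→ final value 3

Answer: 3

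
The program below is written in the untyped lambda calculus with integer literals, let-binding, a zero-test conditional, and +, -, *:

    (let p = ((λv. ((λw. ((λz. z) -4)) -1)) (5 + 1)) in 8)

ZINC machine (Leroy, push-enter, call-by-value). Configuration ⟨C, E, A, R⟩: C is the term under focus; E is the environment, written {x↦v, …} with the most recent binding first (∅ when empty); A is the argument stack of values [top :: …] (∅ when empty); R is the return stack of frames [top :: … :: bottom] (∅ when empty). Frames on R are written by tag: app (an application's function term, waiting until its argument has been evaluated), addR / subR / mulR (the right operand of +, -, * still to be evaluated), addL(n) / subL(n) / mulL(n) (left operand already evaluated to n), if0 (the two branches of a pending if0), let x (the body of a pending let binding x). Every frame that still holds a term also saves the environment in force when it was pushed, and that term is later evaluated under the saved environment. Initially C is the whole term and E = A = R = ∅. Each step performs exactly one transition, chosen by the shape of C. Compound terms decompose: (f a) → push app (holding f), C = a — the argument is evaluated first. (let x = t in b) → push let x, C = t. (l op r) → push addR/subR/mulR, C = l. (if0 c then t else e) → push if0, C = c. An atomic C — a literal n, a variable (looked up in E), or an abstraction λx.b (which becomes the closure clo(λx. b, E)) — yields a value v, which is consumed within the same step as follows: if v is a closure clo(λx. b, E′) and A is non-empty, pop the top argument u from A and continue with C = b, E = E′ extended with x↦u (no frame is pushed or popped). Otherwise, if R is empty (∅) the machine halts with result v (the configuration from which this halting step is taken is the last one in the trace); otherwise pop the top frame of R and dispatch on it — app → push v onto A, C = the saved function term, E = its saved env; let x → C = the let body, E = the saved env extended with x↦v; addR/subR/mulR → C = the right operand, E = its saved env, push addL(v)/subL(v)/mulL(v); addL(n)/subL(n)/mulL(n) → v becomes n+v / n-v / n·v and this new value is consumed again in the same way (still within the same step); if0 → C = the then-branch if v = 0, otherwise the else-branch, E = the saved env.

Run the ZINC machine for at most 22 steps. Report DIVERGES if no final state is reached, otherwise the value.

Answer: 8

Machine steps:
step 0: <C=(let p = ((λv. ((λw. ((λz. z) -4)) -1)) (5 + 1)) in 8), E=∅, A=∅, R=∅>
step 1: <C=((λv. ((λw. ((λz. z) -4)) -1)) (5 + 1)), E=∅, A=∅, R=[let p]>
step 2: <C=(5 + 1), E=∅, A=∅, R=[app :: let p]>
step 3: <C=5, E=∅, A=∅, R=[addR :: app :: let p]>
step 4: <C=1, E=∅, A=∅, R=[addL(5) :: app :: let p]>
step 5: <C=(λv. ((λw. ((λz. z) -4)) -1)), E=∅, A=[6], R=[let p]>
step 6: <C=((λw. ((λz. z) -4)) -1), E={v↦6}, A=∅, R=[let p]>
step 7: <C=-1, E={v↦6}, A=∅, R=[app :: let p]>
step 8: <C=(λw. ((λz. z) -4)), E={v↦6}, A=[-1], R=[let p]>
step 9: <C=((λz. z) -4), E={w↦-1, v↦6}, A=∅, R=[let p]>
step 10: <C=-4, E={w↦-1, v↦6}, A=∅, R=[app :: let p]>
step 11: <C=(λz. z), E={w↦-1, v↦6}, A=[-4], R=[let p]>
step 12: <C=z, E={z↦-4, w↦-1, v↦6}, A=∅, R=[let p]>
step 13: <C=8, E={p↦-4}, A=∅, R=∅>
→ final value 8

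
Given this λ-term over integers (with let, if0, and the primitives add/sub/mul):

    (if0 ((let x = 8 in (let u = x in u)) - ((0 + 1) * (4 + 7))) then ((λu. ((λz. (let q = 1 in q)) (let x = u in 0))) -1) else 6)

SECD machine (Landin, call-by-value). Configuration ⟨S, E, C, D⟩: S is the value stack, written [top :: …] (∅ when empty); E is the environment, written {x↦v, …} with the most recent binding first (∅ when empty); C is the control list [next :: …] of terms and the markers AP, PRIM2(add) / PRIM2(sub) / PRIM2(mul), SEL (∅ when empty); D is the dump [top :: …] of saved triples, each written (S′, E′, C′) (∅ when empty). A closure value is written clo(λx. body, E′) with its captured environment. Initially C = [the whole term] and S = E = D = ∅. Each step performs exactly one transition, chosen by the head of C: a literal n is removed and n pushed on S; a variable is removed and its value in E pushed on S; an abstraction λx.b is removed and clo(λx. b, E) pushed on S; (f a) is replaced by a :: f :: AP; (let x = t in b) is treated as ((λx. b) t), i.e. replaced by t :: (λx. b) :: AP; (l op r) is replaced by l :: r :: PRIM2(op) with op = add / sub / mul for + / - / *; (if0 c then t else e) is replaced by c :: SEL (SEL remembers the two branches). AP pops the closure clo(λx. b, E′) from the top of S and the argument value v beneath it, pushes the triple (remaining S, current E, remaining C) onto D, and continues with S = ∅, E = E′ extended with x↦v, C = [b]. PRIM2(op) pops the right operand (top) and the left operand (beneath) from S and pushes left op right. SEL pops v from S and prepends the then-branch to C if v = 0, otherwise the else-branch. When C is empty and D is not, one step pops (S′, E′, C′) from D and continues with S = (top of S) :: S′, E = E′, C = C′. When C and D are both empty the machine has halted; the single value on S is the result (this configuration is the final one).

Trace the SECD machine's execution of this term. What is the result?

[0] [S=∅ | E=∅ | C=[(if0 ((let x = 8 in (let u = x in u)) - ((0 + 1) * (4 + 7))) then ((λu. ((λz. (let q = 1 in q)) (let x = u in 0))) -1) else 6)] | D=∅]
[1] [S=∅ | E=∅ | C=[((let x = 8 in (let u = x in u)) - ((0 + 1) * (4 + 7))) :: SEL] | D=∅]
[2] [S=∅ | E=∅ | C=[(let x = 8 in (let u = x in u)) :: ((0 + 1) * (4 + 7)) :: PRIM2(sub) :: SEL] | D=∅]
[3] [S=∅ | E=∅ | C=[8 :: (λx. (let u = x in u)) :: AP :: ((0 + 1) * (4 + 7)) :: PRIM2(sub) :: SEL] | D=∅]
[4] [S=[8] | E=∅ | C=[(λx. (let u = x in u)) :: AP :: ((0 + 1) * (4 + 7)) :: PRIM2(sub) :: SEL] | D=∅]
[5] [S=[clo(λx. (let u = x in u), ∅) :: 8] | E=∅ | C=[AP :: ((0 + 1) * (4 + 7)) :: PRIM2(sub) :: SEL] | D=∅]
[6] [S=∅ | E={x↦8} | C=[(let u = x in u)] | D=[(∅, ∅, [((0 + 1) * (4 + 7)) :: PRIM2(sub) :: SEL])]]
[7] [S=∅ | E={x↦8} | C=[x :: (λu. u) :: AP] | D=[(∅, ∅, [((0 + 1) * (4 + 7)) :: PRIM2(sub) :: SEL])]]
[8] [S=[8] | E={x↦8} | C=[(λu. u) :: AP] | D=[(∅, ∅, [((0 + 1) * (4 + 7)) :: PRIM2(sub) :: SEL])]]
[9] [S=[clo(λu. u, {x↦8}) :: 8] | E={x↦8} | C=[AP] | D=[(∅, ∅, [((0 + 1) * (4 + 7)) :: PRIM2(sub) :: SEL])]]
[10] [S=∅ | E={u↦8, x↦8} | C=[u] | D=[(∅, {x↦8}, ∅) :: (∅, ∅, [((0 + 1) * (4 + 7)) :: PRIM2(sub) :: SEL])]]
[11] [S=[8] | E={u↦8, x↦8} | C=∅ | D=[(∅, {x↦8}, ∅) :: (∅, ∅, [((0 + 1) * (4 + 7)) :: PRIM2(sub) :: SEL])]]
[12] [S=[8] | E={x↦8} | C=∅ | D=[(∅, ∅, [((0 + 1) * (4 + 7)) :: PRIM2(sub) :: SEL])]]
[13] [S=[8] | E=∅ | C=[((0 + 1) * (4 + 7)) :: PRIM2(sub) :: SEL] | D=∅]
[14] [S=[8] | E=∅ | C=[(0 + 1) :: (4 + 7) :: PRIM2(mul) :: PRIM2(sub) :: SEL] | D=∅]
[15] [S=[8] | E=∅ | C=[0 :: 1 :: PRIM2(add) :: (4 + 7) :: PRIM2(mul) :: PRIM2(sub) :: SEL] | D=∅]
[16] [S=[0 :: 8] | E=∅ | C=[1 :: PRIM2(add) :: (4 + 7) :: PRIM2(mul) :: PRIM2(sub) :: SEL] | D=∅]
[17] [S=[1 :: 0 :: 8] | E=∅ | C=[PRIM2(add) :: (4 + 7) :: PRIM2(mul) :: PRIM2(sub) :: SEL] | D=∅]
[18] [S=[1 :: 8] | E=∅ | C=[(4 + 7) :: PRIM2(mul) :: PRIM2(sub) :: SEL] | D=∅]
[19] [S=[1 :: 8] | E=∅ | C=[4 :: 7 :: PRIM2(add) :: PRIM2(mul) :: PRIM2(sub) :: SEL] | D=∅]
[20] [S=[4 :: 1 :: 8] | E=∅ | C=[7 :: PRIM2(add) :: PRIM2(mul) :: PRIM2(sub) :: SEL] | D=∅]
[21] [S=[7 :: 4 :: 1 :: 8] | E=∅ | C=[PRIM2(add) :: PRIM2(mul) :: PRIM2(sub) :: SEL] | D=∅]
[22] [S=[11 :: 1 :: 8] | E=∅ | C=[PRIM2(mul) :: PRIM2(sub) :: SEL] | D=∅]
[23] [S=[11 :: 8] | E=∅ | C=[PRIM2(sub) :: SEL] | D=∅]
[24] [S=[-3] | E=∅ | C=[SEL] | D=∅]
[25] [S=∅ | E=∅ | C=[6] | D=∅]
[26] [S=[6] | E=∅ | C=∅ | D=∅]
→ final value 6

Answer: 6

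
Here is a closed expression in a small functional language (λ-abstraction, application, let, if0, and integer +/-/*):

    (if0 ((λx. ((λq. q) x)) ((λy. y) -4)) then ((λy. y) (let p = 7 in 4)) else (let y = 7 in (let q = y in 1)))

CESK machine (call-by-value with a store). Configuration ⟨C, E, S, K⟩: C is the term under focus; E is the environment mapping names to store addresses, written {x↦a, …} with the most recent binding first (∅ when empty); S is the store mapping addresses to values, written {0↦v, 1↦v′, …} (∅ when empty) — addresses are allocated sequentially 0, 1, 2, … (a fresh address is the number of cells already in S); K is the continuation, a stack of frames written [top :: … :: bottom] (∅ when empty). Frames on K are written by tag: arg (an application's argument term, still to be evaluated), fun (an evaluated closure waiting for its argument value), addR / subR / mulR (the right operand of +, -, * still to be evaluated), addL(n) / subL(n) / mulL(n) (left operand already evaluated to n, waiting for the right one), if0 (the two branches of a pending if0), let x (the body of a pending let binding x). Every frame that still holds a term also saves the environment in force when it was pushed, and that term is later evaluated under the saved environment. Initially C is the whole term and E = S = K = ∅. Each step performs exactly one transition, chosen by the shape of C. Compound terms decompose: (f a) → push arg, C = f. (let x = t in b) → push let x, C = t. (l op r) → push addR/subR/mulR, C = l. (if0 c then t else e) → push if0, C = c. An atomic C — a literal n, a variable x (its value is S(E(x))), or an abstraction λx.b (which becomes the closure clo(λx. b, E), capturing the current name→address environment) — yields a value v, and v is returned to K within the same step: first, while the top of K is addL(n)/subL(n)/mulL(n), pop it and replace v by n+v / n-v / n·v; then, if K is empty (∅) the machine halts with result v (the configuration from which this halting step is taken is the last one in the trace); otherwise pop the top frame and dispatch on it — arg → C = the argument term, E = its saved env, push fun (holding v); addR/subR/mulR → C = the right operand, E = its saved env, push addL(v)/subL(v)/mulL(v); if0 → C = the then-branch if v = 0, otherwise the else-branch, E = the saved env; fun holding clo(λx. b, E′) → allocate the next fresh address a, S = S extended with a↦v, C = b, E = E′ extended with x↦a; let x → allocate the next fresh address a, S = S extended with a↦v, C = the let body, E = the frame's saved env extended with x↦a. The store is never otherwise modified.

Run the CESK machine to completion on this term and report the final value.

t=0: ⟨C=(if0 ((λx. ((λq. q) x)) ((λy. y) -4)) then ((λy. y) (let p = 7 in 4)) else (let y = 7 in (let q = y in 1))); E=∅; S=∅; K=∅⟩
t=1: ⟨C=((λx. ((λq. q) x)) ((λy. y) -4)); E=∅; S=∅; K=[if0]⟩
t=2: ⟨C=(λx. ((λq. q) x)); E=∅; S=∅; K=[arg :: if0]⟩
t=3: ⟨C=((λy. y) -4); E=∅; S=∅; K=[fun :: if0]⟩
t=4: ⟨C=(λy. y); E=∅; S=∅; K=[arg :: fun :: if0]⟩
t=5: ⟨C=-4; E=∅; S=∅; K=[fun :: fun :: if0]⟩
t=6: ⟨C=y; E={y↦0}; S={0↦-4}; K=[fun :: if0]⟩
t=7: ⟨C=((λq. q) x); E={x↦1}; S={0↦-4, 1↦-4}; K=[if0]⟩
t=8: ⟨C=(λq. q); E={x↦1}; S={0↦-4, 1↦-4}; K=[arg :: if0]⟩
t=9: ⟨C=x; E={x↦1}; S={0↦-4, 1↦-4}; K=[fun :: if0]⟩
t=10: ⟨C=q; E={q↦2, x↦1}; S={0↦-4, 1↦-4, 2↦-4}; K=[if0]⟩
t=11: ⟨C=(let y = 7 in (let q = y in 1)); E=∅; S={0↦-4, 1↦-4, 2↦-4}; K=∅⟩
t=12: ⟨C=7; E=∅; S={0↦-4, 1↦-4, 2↦-4}; K=[let y]⟩
t=13: ⟨C=(let q = y in 1); E={y↦3}; S={0↦-4, 1↦-4, 2↦-4, 3↦7}; K=∅⟩
t=14: ⟨C=y; E={y↦3}; S={0↦-4, 1↦-4, 2↦-4, 3↦7}; K=[let q]⟩
t=15: ⟨C=1; E={q↦4, y↦3}; S={0↦-4, 1↦-4, 2↦-4, 3↦7, 4↦7}; K=∅⟩
→ final value 1

Answer: 1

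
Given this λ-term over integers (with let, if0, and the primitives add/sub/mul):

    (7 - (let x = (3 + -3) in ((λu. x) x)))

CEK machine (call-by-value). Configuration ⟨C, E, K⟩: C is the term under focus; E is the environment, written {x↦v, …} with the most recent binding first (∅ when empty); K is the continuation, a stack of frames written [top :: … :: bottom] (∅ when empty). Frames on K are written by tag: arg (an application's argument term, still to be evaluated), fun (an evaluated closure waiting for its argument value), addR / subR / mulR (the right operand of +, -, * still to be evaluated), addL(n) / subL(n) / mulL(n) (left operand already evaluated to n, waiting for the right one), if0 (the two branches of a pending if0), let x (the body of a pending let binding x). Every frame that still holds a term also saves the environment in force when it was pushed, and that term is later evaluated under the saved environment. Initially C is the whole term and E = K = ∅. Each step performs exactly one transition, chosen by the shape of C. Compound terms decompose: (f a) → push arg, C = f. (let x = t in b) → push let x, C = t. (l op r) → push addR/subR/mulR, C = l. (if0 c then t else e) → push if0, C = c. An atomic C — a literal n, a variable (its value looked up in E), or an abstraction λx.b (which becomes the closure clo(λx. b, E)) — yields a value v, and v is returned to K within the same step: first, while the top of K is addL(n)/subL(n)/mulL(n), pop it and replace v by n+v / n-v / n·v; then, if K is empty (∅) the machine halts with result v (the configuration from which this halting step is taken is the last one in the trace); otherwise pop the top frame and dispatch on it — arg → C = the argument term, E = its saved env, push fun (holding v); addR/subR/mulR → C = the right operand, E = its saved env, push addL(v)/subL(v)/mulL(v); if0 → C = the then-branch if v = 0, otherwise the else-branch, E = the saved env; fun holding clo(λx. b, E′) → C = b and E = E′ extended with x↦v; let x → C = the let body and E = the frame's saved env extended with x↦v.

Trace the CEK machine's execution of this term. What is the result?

Answer: 7

Derivation:
t=0: [C=(7 - (let x = (3 + -3) in ((λu. x) x))) | E=∅ | K=∅]
t=1: [C=7 | E=∅ | K=[subR]]
t=2: [C=(let x = (3 + -3) in ((λu. x) x)) | E=∅ | K=[subL(7)]]
t=3: [C=(3 + -3) | E=∅ | K=[let x :: subL(7)]]
t=4: [C=3 | E=∅ | K=[addR :: let x :: subL(7)]]
t=5: [C=-3 | E=∅ | K=[addL(3) :: let x :: subL(7)]]
t=6: [C=((λu. x) x) | E={x↦0} | K=[subL(7)]]
t=7: [C=(λu. x) | E={x↦0} | K=[arg :: subL(7)]]
t=8: [C=x | E={x↦0} | K=[fun :: subL(7)]]
t=9: [C=x | E={u↦0, x↦0} | K=[subL(7)]]
→ final value 7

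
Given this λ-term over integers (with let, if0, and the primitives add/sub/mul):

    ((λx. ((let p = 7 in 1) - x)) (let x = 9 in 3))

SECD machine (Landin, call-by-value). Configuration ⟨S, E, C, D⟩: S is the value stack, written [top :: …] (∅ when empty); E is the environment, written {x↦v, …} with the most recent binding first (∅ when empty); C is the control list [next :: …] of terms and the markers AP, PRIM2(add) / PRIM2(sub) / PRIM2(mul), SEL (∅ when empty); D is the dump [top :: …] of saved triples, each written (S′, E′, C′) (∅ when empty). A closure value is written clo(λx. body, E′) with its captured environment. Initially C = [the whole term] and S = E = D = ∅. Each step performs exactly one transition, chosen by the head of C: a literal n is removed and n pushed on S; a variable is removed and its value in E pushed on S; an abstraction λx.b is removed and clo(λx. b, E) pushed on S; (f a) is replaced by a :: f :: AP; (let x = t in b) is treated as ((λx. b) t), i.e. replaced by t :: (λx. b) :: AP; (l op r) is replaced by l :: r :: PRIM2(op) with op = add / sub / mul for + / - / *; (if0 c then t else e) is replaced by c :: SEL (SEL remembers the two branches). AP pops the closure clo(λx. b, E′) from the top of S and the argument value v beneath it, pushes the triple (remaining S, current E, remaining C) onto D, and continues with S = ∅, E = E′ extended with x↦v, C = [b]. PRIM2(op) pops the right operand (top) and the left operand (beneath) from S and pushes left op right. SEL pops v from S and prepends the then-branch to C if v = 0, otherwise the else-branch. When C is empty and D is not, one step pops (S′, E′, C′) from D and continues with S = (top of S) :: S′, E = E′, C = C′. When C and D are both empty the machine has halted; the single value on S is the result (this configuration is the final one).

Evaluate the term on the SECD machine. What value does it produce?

[0] <S=∅, E=∅, C=[((λx. ((let p = 7 in 1) - x)) (let x = 9 in 3))], D=∅>
[1] <S=∅, E=∅, C=[(let x = 9 in 3) :: (λx. ((let p = 7 in 1) - x)) :: AP], D=∅>
[2] <S=∅, E=∅, C=[9 :: (λx. 3) :: AP :: (λx. ((let p = 7 in 1) - x)) :: AP], D=∅>
[3] <S=[9], E=∅, C=[(λx. 3) :: AP :: (λx. ((let p = 7 in 1) - x)) :: AP], D=∅>
[4] <S=[clo(λx. 3, ∅) :: 9], E=∅, C=[AP :: (λx. ((let p = 7 in 1) - x)) :: AP], D=∅>
[5] <S=∅, E={x↦9}, C=[3], D=[(∅, ∅, [(λx. ((let p = 7 in 1) - x)) :: AP])]>
[6] <S=[3], E={x↦9}, C=∅, D=[(∅, ∅, [(λx. ((let p = 7 in 1) - x)) :: AP])]>
[7] <S=[3], E=∅, C=[(λx. ((let p = 7 in 1) - x)) :: AP], D=∅>
[8] <S=[clo(λx. ((let p = 7 in 1) - x), ∅) :: 3], E=∅, C=[AP], D=∅>
[9] <S=∅, E={x↦3}, C=[((let p = 7 in 1) - x)], D=[(∅, ∅, ∅)]>
[10] <S=∅, E={x↦3}, C=[(let p = 7 in 1) :: x :: PRIM2(sub)], D=[(∅, ∅, ∅)]>
[11] <S=∅, E={x↦3}, C=[7 :: (λp. 1) :: AP :: x :: PRIM2(sub)], D=[(∅, ∅, ∅)]>
[12] <S=[7], E={x↦3}, C=[(λp. 1) :: AP :: x :: PRIM2(sub)], D=[(∅, ∅, ∅)]>
[13] <S=[clo(λp. 1, {x↦3}) :: 7], E={x↦3}, C=[AP :: x :: PRIM2(sub)], D=[(∅, ∅, ∅)]>
[14] <S=∅, E={p↦7, x↦3}, C=[1], D=[(∅, {x↦3}, [x :: PRIM2(sub)]) :: (∅, ∅, ∅)]>
[15] <S=[1], E={p↦7, x↦3}, C=∅, D=[(∅, {x↦3}, [x :: PRIM2(sub)]) :: (∅, ∅, ∅)]>
[16] <S=[1], E={x↦3}, C=[x :: PRIM2(sub)], D=[(∅, ∅, ∅)]>
[17] <S=[3 :: 1], E={x↦3}, C=[PRIM2(sub)], D=[(∅, ∅, ∅)]>
[18] <S=[-2], E={x↦3}, C=∅, D=[(∅, ∅, ∅)]>
[19] <S=[-2], E=∅, C=∅, D=∅>
→ final value -2

Answer: -2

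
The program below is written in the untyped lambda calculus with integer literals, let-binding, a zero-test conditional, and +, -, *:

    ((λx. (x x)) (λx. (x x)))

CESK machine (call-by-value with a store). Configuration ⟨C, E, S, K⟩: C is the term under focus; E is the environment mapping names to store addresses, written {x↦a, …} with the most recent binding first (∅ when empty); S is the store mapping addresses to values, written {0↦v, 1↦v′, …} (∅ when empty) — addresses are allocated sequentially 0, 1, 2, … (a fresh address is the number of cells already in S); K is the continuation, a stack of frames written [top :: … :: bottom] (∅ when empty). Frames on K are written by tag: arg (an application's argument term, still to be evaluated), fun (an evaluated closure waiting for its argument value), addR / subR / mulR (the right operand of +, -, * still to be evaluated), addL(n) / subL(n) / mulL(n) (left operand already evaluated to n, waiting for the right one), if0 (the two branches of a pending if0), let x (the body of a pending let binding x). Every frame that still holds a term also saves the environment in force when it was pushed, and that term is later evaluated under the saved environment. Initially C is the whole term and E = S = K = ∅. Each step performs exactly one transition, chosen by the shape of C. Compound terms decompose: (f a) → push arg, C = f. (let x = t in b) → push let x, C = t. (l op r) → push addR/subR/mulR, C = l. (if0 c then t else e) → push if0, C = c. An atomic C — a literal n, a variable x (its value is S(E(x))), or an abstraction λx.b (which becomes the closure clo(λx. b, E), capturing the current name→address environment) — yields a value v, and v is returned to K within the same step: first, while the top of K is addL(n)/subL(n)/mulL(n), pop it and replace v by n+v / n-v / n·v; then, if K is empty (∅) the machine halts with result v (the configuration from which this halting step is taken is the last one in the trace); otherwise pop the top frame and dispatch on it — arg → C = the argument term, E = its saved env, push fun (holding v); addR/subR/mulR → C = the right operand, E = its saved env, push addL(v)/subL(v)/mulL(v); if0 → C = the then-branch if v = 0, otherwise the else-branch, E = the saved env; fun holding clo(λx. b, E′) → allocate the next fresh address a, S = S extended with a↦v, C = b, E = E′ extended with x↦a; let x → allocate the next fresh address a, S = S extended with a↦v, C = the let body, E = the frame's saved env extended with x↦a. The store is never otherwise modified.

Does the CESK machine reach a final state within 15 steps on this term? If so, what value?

[0] [C=((λx. (x x)) (λx. (x x))) | E=∅ | S=∅ | K=∅]
[1] [C=(λx. (x x)) | E=∅ | S=∅ | K=[arg]]
[2] [C=(λx. (x x)) | E=∅ | S=∅ | K=[fun]]
[3] [C=(x x) | E={x↦0} | S={0↦clo(λx. (x x), ∅)} | K=∅]
[4] [C=x | E={x↦0} | S={0↦clo(λx. (x x), ∅)} | K=[arg]]
[5] [C=x | E={x↦0} | S={0↦clo(λx. (x x), ∅)} | K=[fun]]
[6] [C=(x x) | E={x↦1} | S={0↦clo(λx. (x x), ∅), 1↦clo(λx. (x x), ∅)} | K=∅]
[7] [C=x | E={x↦1} | S={0↦clo(λx. (x x), ∅), 1↦clo(λx. (x x), ∅)} | K=[arg]]
[8] [C=x | E={x↦1} | S={0↦clo(λx. (x x), ∅), 1↦clo(λx. (x x), ∅)} | K=[fun]]
[9] [C=(x x) | E={x↦2} | S={0↦clo(λx. (x x), ∅), 1↦clo(λx. (x x), ∅), 2↦clo(λx. (x x), ∅)} | K=∅]
[10] [C=x | E={x↦2} | S={0↦clo(λx. (x x), ∅), 1↦clo(λx. (x x), ∅), 2↦clo(λx. (x x), ∅)} | K=[arg]]
[11] [C=x | E={x↦2} | S={0↦clo(λx. (x x), ∅), 1↦clo(λx. (x x), ∅), 2↦clo(λx. (x x), ∅)} | K=[fun]]
[12] [C=(x x) | E={x↦3} | S={0↦clo(λx. (x x), ∅), 1↦clo(λx. (x x), ∅), 2↦clo(λx. (x x), ∅), 3↦clo(λx. (x x), ∅)} | K=∅]
[13] [C=x | E={x↦3} | S={0↦clo(λx. (x x), ∅), 1↦clo(λx. (x x), ∅), 2↦clo(λx. (x x), ∅), 3↦clo(λx. (x x), ∅)} | K=[arg]]
[14] [C=x | E={x↦3} | S={0↦clo(λx. (x x), ∅), 1↦clo(λx. (x x), ∅), 2↦clo(λx. (x x), ∅), 3↦clo(λx. (x x), ∅)} | K=[fun]]
[15] [C=(x x) | E={x↦4} | S={0↦clo(λx. (x x), ∅), 1↦clo(λx. (x x), ∅), 2↦clo(λx. (x x), ∅), 3↦clo(λx. (x x), ∅), 4↦clo(λx. (x x), ∅)} | K=∅]
→ 15 transitions taken and the configuration is still not final: no result within 15 steps

Answer: DIVERGES (no final state within 15 steps)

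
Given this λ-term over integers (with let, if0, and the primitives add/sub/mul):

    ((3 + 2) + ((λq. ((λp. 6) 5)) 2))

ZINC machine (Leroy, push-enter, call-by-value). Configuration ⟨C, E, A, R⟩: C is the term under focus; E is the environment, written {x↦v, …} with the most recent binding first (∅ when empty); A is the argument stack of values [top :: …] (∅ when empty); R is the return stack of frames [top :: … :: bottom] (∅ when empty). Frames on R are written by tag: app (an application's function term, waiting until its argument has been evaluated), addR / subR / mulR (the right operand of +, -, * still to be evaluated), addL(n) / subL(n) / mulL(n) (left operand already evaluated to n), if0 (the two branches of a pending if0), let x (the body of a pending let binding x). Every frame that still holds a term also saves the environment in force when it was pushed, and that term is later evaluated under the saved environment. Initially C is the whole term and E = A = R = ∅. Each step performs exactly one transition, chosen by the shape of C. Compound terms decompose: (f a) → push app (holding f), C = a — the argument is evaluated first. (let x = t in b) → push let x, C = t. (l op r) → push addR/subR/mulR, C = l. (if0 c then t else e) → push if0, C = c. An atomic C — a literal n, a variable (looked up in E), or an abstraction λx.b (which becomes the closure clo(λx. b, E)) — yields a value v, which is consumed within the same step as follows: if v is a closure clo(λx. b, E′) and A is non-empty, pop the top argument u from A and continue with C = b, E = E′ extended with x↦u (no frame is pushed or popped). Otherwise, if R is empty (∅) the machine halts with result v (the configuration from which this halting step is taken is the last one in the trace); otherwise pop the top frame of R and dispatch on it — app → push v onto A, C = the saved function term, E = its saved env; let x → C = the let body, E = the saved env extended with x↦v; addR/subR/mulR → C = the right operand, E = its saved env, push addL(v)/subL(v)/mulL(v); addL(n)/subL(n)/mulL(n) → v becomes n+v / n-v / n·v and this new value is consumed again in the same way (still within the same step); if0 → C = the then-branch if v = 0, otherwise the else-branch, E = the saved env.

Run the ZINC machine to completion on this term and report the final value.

Answer: 11

Execution trace:
0. ⟨C=((3 + 2) + ((λq. ((λp. 6) 5)) 2)); E=∅; A=∅; R=∅⟩
1. ⟨C=(3 + 2); E=∅; A=∅; R=[addR]⟩
2. ⟨C=3; E=∅; A=∅; R=[addR :: addR]⟩
3. ⟨C=2; E=∅; A=∅; R=[addL(3) :: addR]⟩
4. ⟨C=((λq. ((λp. 6) 5)) 2); E=∅; A=∅; R=[addL(5)]⟩
5. ⟨C=2; E=∅; A=∅; R=[app :: addL(5)]⟩
6. ⟨C=(λq. ((λp. 6) 5)); E=∅; A=[2]; R=[addL(5)]⟩
7. ⟨C=((λp. 6) 5); E={q↦2}; A=∅; R=[addL(5)]⟩
8. ⟨C=5; E={q↦2}; A=∅; R=[app :: addL(5)]⟩
9. ⟨C=(λp. 6); E={q↦2}; A=[5]; R=[addL(5)]⟩
10. ⟨C=6; E={p↦5, q↦2}; A=∅; R=[addL(5)]⟩
→ final value 11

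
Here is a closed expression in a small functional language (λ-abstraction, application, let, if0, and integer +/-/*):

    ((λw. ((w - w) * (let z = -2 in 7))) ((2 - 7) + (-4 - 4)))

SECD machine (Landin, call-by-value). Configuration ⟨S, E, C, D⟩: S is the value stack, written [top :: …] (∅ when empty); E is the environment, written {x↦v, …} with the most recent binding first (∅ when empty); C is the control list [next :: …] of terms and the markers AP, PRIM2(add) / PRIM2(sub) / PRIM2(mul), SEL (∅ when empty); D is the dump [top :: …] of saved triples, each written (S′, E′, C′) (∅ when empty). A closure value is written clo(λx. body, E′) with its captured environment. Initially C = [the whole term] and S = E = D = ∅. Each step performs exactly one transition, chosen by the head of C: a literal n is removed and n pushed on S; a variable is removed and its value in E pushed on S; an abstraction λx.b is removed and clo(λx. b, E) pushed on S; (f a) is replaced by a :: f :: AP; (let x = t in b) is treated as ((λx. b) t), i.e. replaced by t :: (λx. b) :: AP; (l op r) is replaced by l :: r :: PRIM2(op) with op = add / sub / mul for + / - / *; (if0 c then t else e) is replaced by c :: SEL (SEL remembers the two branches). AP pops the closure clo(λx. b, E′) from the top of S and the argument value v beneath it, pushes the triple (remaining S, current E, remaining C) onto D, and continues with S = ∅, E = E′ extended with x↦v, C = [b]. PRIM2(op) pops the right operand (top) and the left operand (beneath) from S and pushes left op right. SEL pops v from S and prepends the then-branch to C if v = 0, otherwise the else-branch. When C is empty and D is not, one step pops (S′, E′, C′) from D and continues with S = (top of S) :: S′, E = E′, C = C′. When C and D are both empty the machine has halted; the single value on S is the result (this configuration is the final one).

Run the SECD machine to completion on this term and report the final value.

0. [S=∅ | E=∅ | C=[((λw. ((w - w) * (let z = -2 in 7))) ((2 - 7) + (-4 - 4)))] | D=∅]
1. [S=∅ | E=∅ | C=[((2 - 7) + (-4 - 4)) :: (λw. ((w - w) * (let z = -2 in 7))) :: AP] | D=∅]
2. [S=∅ | E=∅ | C=[(2 - 7) :: (-4 - 4) :: PRIM2(add) :: (λw. ((w - w) * (let z = -2 in 7))) :: AP] | D=∅]
3. [S=∅ | E=∅ | C=[2 :: 7 :: PRIM2(sub) :: (-4 - 4) :: PRIM2(add) :: (λw. ((w - w) * (let z = -2 in 7))) :: AP] | D=∅]
4. [S=[2] | E=∅ | C=[7 :: PRIM2(sub) :: (-4 - 4) :: PRIM2(add) :: (λw. ((w - w) * (let z = -2 in 7))) :: AP] | D=∅]
5. [S=[7 :: 2] | E=∅ | C=[PRIM2(sub) :: (-4 - 4) :: PRIM2(add) :: (λw. ((w - w) * (let z = -2 in 7))) :: AP] | D=∅]
6. [S=[-5] | E=∅ | C=[(-4 - 4) :: PRIM2(add) :: (λw. ((w - w) * (let z = -2 in 7))) :: AP] | D=∅]
7. [S=[-5] | E=∅ | C=[-4 :: 4 :: PRIM2(sub) :: PRIM2(add) :: (λw. ((w - w) * (let z = -2 in 7))) :: AP] | D=∅]
8. [S=[-4 :: -5] | E=∅ | C=[4 :: PRIM2(sub) :: PRIM2(add) :: (λw. ((w - w) * (let z = -2 in 7))) :: AP] | D=∅]
9. [S=[4 :: -4 :: -5] | E=∅ | C=[PRIM2(sub) :: PRIM2(add) :: (λw. ((w - w) * (let z = -2 in 7))) :: AP] | D=∅]
10. [S=[-8 :: -5] | E=∅ | C=[PRIM2(add) :: (λw. ((w - w) * (let z = -2 in 7))) :: AP] | D=∅]
11. [S=[-13] | E=∅ | C=[(λw. ((w - w) * (let z = -2 in 7))) :: AP] | D=∅]
12. [S=[clo(λw. ((w - w) * (let z = -2 in 7)), ∅) :: -13] | E=∅ | C=[AP] | D=∅]
13. [S=∅ | E={w↦-13} | C=[((w - w) * (let z = -2 in 7))] | D=[(∅, ∅, ∅)]]
14. [S=∅ | E={w↦-13} | C=[(w - w) :: (let z = -2 in 7) :: PRIM2(mul)] | D=[(∅, ∅, ∅)]]
15. [S=∅ | E={w↦-13} | C=[w :: w :: PRIM2(sub) :: (let z = -2 in 7) :: PRIM2(mul)] | D=[(∅, ∅, ∅)]]
16. [S=[-13] | E={w↦-13} | C=[w :: PRIM2(sub) :: (let z = -2 in 7) :: PRIM2(mul)] | D=[(∅, ∅, ∅)]]
17. [S=[-13 :: -13] | E={w↦-13} | C=[PRIM2(sub) :: (let z = -2 in 7) :: PRIM2(mul)] | D=[(∅, ∅, ∅)]]
18. [S=[0] | E={w↦-13} | C=[(let z = -2 in 7) :: PRIM2(mul)] | D=[(∅, ∅, ∅)]]
19. [S=[0] | E={w↦-13} | C=[-2 :: (λz. 7) :: AP :: PRIM2(mul)] | D=[(∅, ∅, ∅)]]
20. [S=[-2 :: 0] | E={w↦-13} | C=[(λz. 7) :: AP :: PRIM2(mul)] | D=[(∅, ∅, ∅)]]
21. [S=[clo(λz. 7, {w↦-13}) :: -2 :: 0] | E={w↦-13} | C=[AP :: PRIM2(mul)] | D=[(∅, ∅, ∅)]]
22. [S=∅ | E={z↦-2, w↦-13} | C=[7] | D=[([0], {w↦-13}, [PRIM2(mul)]) :: (∅, ∅, ∅)]]
23. [S=[7] | E={z↦-2, w↦-13} | C=∅ | D=[([0], {w↦-13}, [PRIM2(mul)]) :: (∅, ∅, ∅)]]
24. [S=[7 :: 0] | E={w↦-13} | C=[PRIM2(mul)] | D=[(∅, ∅, ∅)]]
25. [S=[0] | E={w↦-13} | C=∅ | D=[(∅, ∅, ∅)]]
26. [S=[0] | E=∅ | C=∅ | D=∅]
→ final value 0

Answer: 0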